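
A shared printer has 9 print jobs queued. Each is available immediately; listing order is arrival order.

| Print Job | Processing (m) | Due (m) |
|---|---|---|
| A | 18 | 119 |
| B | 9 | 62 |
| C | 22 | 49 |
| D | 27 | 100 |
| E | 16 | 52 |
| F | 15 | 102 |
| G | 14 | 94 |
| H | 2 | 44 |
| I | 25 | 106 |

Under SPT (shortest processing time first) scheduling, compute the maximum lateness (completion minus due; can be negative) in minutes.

48

SPT (increasing processing time): H B G F E A C I D.
H: 0→2, due 44, lateness -42
B: 2→11, due 62, lateness -51
G: 11→25, due 94, lateness -69
F: 25→40, due 102, lateness -62
E: 40→56, due 52, lateness 4
A: 56→74, due 119, lateness -45
C: 74→96, due 49, lateness 47
I: 96→121, due 106, lateness 15
D: 121→148, due 100, lateness 48
Maximum = 48.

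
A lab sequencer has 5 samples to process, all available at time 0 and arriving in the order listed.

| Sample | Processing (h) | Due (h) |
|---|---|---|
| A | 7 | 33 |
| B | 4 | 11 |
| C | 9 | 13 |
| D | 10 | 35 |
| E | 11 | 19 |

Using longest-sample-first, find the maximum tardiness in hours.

30

LPT (decreasing processing time): E D C A B.
E: 0→11, due 19, tardiness 0
D: 11→21, due 35, tardiness 0
C: 21→30, due 13, tardiness 17
A: 30→37, due 33, tardiness 4
B: 37→41, due 11, tardiness 30
Maximum = 30.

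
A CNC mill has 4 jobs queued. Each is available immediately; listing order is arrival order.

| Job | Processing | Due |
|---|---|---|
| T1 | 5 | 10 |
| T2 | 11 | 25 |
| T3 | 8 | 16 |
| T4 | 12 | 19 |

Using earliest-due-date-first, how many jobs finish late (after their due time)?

2

EDD (increasing due date): T1 T3 T4 T2.
T1: 0→5, due 10, tardiness 0
T3: 5→13, due 16, tardiness 0
T4: 13→25, due 19, tardiness 6
T2: 25→36, due 25, tardiness 11
Late jobs: 2.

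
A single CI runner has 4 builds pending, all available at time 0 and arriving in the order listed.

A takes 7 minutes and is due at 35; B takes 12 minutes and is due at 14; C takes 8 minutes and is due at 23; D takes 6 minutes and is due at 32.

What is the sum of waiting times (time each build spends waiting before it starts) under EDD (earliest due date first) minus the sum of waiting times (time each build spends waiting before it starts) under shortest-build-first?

18

EDD (increasing due date): B C D A.
B: waits 0, runs 0→12
C: waits 12, runs 12→20
D: waits 20, runs 20→26
A: waits 26, runs 26→33
Sum = 0+12+20+26 = 58.
SPT (increasing processing time): D A C B.
D: waits 0, runs 0→6
A: waits 6, runs 6→13
C: waits 13, runs 13→21
B: waits 21, runs 21→33
Sum = 0+6+13+21 = 40.
Difference = 58 − 40 = 18.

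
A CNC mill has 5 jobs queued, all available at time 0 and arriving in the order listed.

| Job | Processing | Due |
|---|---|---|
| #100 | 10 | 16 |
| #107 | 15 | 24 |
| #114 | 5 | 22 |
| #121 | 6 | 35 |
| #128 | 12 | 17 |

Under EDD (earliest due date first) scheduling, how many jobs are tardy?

EDD (increasing due date): #100 #128 #114 #107 #121.
#100: 0→10, due 16, tardiness 0
#128: 10→22, due 17, tardiness 5
#114: 22→27, due 22, tardiness 5
#107: 27→42, due 24, tardiness 18
#121: 42→48, due 35, tardiness 13
Late jobs: 4.

4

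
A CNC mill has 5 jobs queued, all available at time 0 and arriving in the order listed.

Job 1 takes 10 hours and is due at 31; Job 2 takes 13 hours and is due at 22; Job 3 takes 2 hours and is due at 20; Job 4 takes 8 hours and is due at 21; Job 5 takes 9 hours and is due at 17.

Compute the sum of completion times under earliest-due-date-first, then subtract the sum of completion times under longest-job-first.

EDD (increasing due date): Job 5 Job 3 Job 4 Job 2 Job 1.
Job 5: 0→9
Job 3: 9→11
Job 4: 11→19
Job 2: 19→32
Job 1: 32→42
Sum = 9+11+19+32+42 = 113.
LPT (decreasing processing time): Job 2 Job 1 Job 5 Job 4 Job 3.
Job 2: 0→13
Job 1: 13→23
Job 5: 23→32
Job 4: 32→40
Job 3: 40→42
Sum = 13+23+32+40+42 = 150.
Difference = 113 − 150 = -37.

-37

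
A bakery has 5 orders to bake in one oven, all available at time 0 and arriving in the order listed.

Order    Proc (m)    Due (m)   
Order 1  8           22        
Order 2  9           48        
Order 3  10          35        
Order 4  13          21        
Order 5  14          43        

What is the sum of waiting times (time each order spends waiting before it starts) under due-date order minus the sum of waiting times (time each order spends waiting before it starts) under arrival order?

EDD (increasing due date): Order 4 Order 1 Order 3 Order 5 Order 2.
Order 4: waits 0, runs 0→13
Order 1: waits 13, runs 13→21
Order 3: waits 21, runs 21→31
Order 5: waits 31, runs 31→45
Order 2: waits 45, runs 45→54
Sum = 0+13+21+31+45 = 110.
FIFO (arrival order): Order 1 Order 2 Order 3 Order 4 Order 5.
Order 1: waits 0, runs 0→8
Order 2: waits 8, runs 8→17
Order 3: waits 17, runs 17→27
Order 4: waits 27, runs 27→40
Order 5: waits 40, runs 40→54
Sum = 0+8+17+27+40 = 92.
Difference = 110 − 92 = 18.

18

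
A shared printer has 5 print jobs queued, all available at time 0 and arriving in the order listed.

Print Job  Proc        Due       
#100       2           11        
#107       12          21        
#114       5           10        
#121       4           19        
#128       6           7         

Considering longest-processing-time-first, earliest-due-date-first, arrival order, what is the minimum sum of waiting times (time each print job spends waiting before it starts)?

47

LPT (decreasing processing time): #107 #128 #114 #121 #100.
#107: waits 0, runs 0→12
#128: waits 12, runs 12→18
#114: waits 18, runs 18→23
#121: waits 23, runs 23→27
#100: waits 27, runs 27→29
Sum = 0+12+18+23+27 = 80.
EDD (increasing due date): #128 #114 #100 #121 #107.
#128: waits 0, runs 0→6
#114: waits 6, runs 6→11
#100: waits 11, runs 11→13
#121: waits 13, runs 13→17
#107: waits 17, runs 17→29
Sum = 0+6+11+13+17 = 47.
FIFO (arrival order): #100 #107 #114 #121 #128.
#100: waits 0, runs 0→2
#107: waits 2, runs 2→14
#114: waits 14, runs 14→19
#121: waits 19, runs 19→23
#128: waits 23, runs 23→29
Sum = 0+2+14+19+23 = 58.
LPT 80, EDD 47, FIFO 58 → minimum 47.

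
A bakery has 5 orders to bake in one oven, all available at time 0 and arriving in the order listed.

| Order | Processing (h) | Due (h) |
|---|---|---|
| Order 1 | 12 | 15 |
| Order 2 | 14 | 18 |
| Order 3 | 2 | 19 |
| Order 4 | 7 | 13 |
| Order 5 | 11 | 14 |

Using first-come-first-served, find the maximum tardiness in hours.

FIFO (arrival order): Order 1 Order 2 Order 3 Order 4 Order 5.
Order 1: 0→12, due 15, tardiness 0
Order 2: 12→26, due 18, tardiness 8
Order 3: 26→28, due 19, tardiness 9
Order 4: 28→35, due 13, tardiness 22
Order 5: 35→46, due 14, tardiness 32
Maximum = 32.

32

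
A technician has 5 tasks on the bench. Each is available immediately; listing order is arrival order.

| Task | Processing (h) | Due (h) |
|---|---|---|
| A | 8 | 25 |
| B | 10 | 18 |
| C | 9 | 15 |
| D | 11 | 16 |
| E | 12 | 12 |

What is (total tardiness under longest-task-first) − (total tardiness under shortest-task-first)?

3

LPT (decreasing processing time): E D B C A.
E: 0→12, due 12, tardiness 0
D: 12→23, due 16, tardiness 7
B: 23→33, due 18, tardiness 15
C: 33→42, due 15, tardiness 27
A: 42→50, due 25, tardiness 25
Sum = 0+7+15+27+25 = 74.
SPT (increasing processing time): A C B D E.
A: 0→8, due 25, tardiness 0
C: 8→17, due 15, tardiness 2
B: 17→27, due 18, tardiness 9
D: 27→38, due 16, tardiness 22
E: 38→50, due 12, tardiness 38
Sum = 0+2+9+22+38 = 71.
Difference = 74 − 71 = 3.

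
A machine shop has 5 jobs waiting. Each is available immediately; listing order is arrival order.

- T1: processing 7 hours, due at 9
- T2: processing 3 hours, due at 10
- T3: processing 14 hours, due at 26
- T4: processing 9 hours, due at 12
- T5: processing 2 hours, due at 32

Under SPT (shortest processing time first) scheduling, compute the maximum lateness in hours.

9

SPT (increasing processing time): T5 T2 T1 T4 T3.
T5: 0→2, due 32, lateness -30
T2: 2→5, due 10, lateness -5
T1: 5→12, due 9, lateness 3
T4: 12→21, due 12, lateness 9
T3: 21→35, due 26, lateness 9
Maximum = 9.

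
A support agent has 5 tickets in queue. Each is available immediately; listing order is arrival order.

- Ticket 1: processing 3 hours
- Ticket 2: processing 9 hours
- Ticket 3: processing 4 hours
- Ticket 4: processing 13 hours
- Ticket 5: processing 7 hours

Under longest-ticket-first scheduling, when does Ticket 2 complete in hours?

LPT (decreasing processing time): Ticket 4 Ticket 2 Ticket 5 Ticket 3 Ticket 1.
Ticket 4: 0→13
Ticket 2: 13→22

22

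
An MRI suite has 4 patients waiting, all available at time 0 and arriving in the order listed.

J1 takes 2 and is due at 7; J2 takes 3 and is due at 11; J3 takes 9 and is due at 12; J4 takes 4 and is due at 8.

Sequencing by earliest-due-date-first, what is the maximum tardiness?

6

EDD (increasing due date): J1 J4 J2 J3.
J1: 0→2, due 7, tardiness 0
J4: 2→6, due 8, tardiness 0
J2: 6→9, due 11, tardiness 0
J3: 9→18, due 12, tardiness 6
Maximum = 6.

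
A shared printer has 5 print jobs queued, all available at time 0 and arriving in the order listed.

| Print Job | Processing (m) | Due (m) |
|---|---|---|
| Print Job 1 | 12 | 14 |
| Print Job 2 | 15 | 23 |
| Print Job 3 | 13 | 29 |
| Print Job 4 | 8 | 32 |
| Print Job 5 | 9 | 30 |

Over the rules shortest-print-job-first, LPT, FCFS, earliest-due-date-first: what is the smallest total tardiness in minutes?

SPT (increasing processing time): Print Job 4 Print Job 5 Print Job 1 Print Job 3 Print Job 2.
Print Job 4: 0→8, due 32, tardiness 0
Print Job 5: 8→17, due 30, tardiness 0
Print Job 1: 17→29, due 14, tardiness 15
Print Job 3: 29→42, due 29, tardiness 13
Print Job 2: 42→57, due 23, tardiness 34
Sum = 0+0+15+13+34 = 62.
LPT (decreasing processing time): Print Job 2 Print Job 3 Print Job 1 Print Job 5 Print Job 4.
Print Job 2: 0→15, due 23, tardiness 0
Print Job 3: 15→28, due 29, tardiness 0
Print Job 1: 28→40, due 14, tardiness 26
Print Job 5: 40→49, due 30, tardiness 19
Print Job 4: 49→57, due 32, tardiness 25
Sum = 0+0+26+19+25 = 70.
FIFO (arrival order): Print Job 1 Print Job 2 Print Job 3 Print Job 4 Print Job 5.
Print Job 1: 0→12, due 14, tardiness 0
Print Job 2: 12→27, due 23, tardiness 4
Print Job 3: 27→40, due 29, tardiness 11
Print Job 4: 40→48, due 32, tardiness 16
Print Job 5: 48→57, due 30, tardiness 27
Sum = 0+4+11+16+27 = 58.
EDD (increasing due date): Print Job 1 Print Job 2 Print Job 3 Print Job 5 Print Job 4.
Print Job 1: 0→12, due 14, tardiness 0
Print Job 2: 12→27, due 23, tardiness 4
Print Job 3: 27→40, due 29, tardiness 11
Print Job 5: 40→49, due 30, tardiness 19
Print Job 4: 49→57, due 32, tardiness 25
Sum = 0+4+11+19+25 = 59.
SPT 62, LPT 70, FIFO 58, EDD 59 → minimum 58.

58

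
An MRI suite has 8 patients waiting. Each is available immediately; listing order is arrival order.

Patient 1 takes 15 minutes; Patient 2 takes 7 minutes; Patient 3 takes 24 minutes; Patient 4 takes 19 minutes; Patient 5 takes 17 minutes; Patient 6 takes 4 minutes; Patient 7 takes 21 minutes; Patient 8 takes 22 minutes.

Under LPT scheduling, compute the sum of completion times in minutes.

698

LPT (decreasing processing time): Patient 3 Patient 8 Patient 7 Patient 4 Patient 5 Patient 1 Patient 2 Patient 6.
Patient 3: 0→24
Patient 8: 24→46
Patient 7: 46→67
Patient 4: 67→86
Patient 5: 86→103
Patient 1: 103→118
Patient 2: 118→125
Patient 6: 125→129
Sum = 24+46+67+86+103+118+125+129 = 698.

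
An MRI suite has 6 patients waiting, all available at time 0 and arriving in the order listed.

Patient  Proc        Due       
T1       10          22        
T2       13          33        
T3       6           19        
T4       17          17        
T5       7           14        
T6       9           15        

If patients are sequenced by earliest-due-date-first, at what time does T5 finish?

7

EDD (increasing due date): T5 T6 T4 T3 T1 T2.
T5: 0→7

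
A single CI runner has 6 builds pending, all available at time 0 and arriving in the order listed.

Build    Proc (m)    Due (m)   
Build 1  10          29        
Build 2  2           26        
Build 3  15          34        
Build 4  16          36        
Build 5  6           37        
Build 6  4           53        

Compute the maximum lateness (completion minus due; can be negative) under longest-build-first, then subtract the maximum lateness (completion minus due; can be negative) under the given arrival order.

15

LPT (decreasing processing time): Build 4 Build 3 Build 1 Build 5 Build 6 Build 2.
Build 4: 0→16, due 36, lateness -20
Build 3: 16→31, due 34, lateness -3
Build 1: 31→41, due 29, lateness 12
Build 5: 41→47, due 37, lateness 10
Build 6: 47→51, due 53, lateness -2
Build 2: 51→53, due 26, lateness 27
Maximum = 27.
FIFO (arrival order): Build 1 Build 2 Build 3 Build 4 Build 5 Build 6.
Build 1: 0→10, due 29, lateness -19
Build 2: 10→12, due 26, lateness -14
Build 3: 12→27, due 34, lateness -7
Build 4: 27→43, due 36, lateness 7
Build 5: 43→49, due 37, lateness 12
Build 6: 49→53, due 53, lateness 0
Maximum = 12.
Difference = 27 − 12 = 15.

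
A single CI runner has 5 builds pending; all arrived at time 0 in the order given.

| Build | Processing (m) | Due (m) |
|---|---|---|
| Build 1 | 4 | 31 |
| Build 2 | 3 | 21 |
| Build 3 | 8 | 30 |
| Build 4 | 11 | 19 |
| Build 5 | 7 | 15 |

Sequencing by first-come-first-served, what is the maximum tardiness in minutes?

FIFO (arrival order): Build 1 Build 2 Build 3 Build 4 Build 5.
Build 1: 0→4, due 31, tardiness 0
Build 2: 4→7, due 21, tardiness 0
Build 3: 7→15, due 30, tardiness 0
Build 4: 15→26, due 19, tardiness 7
Build 5: 26→33, due 15, tardiness 18
Maximum = 18.

18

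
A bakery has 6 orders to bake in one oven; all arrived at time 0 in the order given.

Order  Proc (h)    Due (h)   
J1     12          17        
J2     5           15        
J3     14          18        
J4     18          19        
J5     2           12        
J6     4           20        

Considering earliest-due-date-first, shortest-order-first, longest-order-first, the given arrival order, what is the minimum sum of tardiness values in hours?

61

EDD (increasing due date): J5 J2 J1 J3 J4 J6.
J5: 0→2, due 12, tardiness 0
J2: 2→7, due 15, tardiness 0
J1: 7→19, due 17, tardiness 2
J3: 19→33, due 18, tardiness 15
J4: 33→51, due 19, tardiness 32
J6: 51→55, due 20, tardiness 35
Sum = 0+0+2+15+32+35 = 84.
SPT (increasing processing time): J5 J6 J2 J1 J3 J4.
J5: 0→2, due 12, tardiness 0
J6: 2→6, due 20, tardiness 0
J2: 6→11, due 15, tardiness 0
J1: 11→23, due 17, tardiness 6
J3: 23→37, due 18, tardiness 19
J4: 37→55, due 19, tardiness 36
Sum = 0+0+0+6+19+36 = 61.
LPT (decreasing processing time): J4 J3 J1 J2 J6 J5.
J4: 0→18, due 19, tardiness 0
J3: 18→32, due 18, tardiness 14
J1: 32→44, due 17, tardiness 27
J2: 44→49, due 15, tardiness 34
J6: 49→53, due 20, tardiness 33
J5: 53→55, due 12, tardiness 43
Sum = 0+14+27+34+33+43 = 151.
FIFO (arrival order): J1 J2 J3 J4 J5 J6.
J1: 0→12, due 17, tardiness 0
J2: 12→17, due 15, tardiness 2
J3: 17→31, due 18, tardiness 13
J4: 31→49, due 19, tardiness 30
J5: 49→51, due 12, tardiness 39
J6: 51→55, due 20, tardiness 35
Sum = 0+2+13+30+39+35 = 119.
EDD 84, SPT 61, LPT 151, FIFO 119 → minimum 61.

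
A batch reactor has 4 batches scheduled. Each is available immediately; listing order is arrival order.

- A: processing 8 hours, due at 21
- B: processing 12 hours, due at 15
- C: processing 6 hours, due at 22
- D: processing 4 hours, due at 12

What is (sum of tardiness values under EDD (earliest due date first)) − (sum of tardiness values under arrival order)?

-15

EDD (increasing due date): D B A C.
D: 0→4, due 12, tardiness 0
B: 4→16, due 15, tardiness 1
A: 16→24, due 21, tardiness 3
C: 24→30, due 22, tardiness 8
Sum = 0+1+3+8 = 12.
FIFO (arrival order): A B C D.
A: 0→8, due 21, tardiness 0
B: 8→20, due 15, tardiness 5
C: 20→26, due 22, tardiness 4
D: 26→30, due 12, tardiness 18
Sum = 0+5+4+18 = 27.
Difference = 12 − 27 = -15.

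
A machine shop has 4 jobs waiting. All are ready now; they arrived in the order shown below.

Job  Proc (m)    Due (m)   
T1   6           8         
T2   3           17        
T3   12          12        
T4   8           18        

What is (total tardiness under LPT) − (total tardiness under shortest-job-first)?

LPT (decreasing processing time): T3 T4 T1 T2.
T3: 0→12, due 12, tardiness 0
T4: 12→20, due 18, tardiness 2
T1: 20→26, due 8, tardiness 18
T2: 26→29, due 17, tardiness 12
Sum = 0+2+18+12 = 32.
SPT (increasing processing time): T2 T1 T4 T3.
T2: 0→3, due 17, tardiness 0
T1: 3→9, due 8, tardiness 1
T4: 9→17, due 18, tardiness 0
T3: 17→29, due 12, tardiness 17
Sum = 0+1+0+17 = 18.
Difference = 32 − 18 = 14.

14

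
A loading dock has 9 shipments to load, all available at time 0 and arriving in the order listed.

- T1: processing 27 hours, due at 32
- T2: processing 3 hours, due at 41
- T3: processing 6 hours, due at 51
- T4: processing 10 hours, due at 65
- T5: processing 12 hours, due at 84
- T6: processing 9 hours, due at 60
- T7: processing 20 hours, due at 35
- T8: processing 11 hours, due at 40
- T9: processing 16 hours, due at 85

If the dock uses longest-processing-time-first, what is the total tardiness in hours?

LPT (decreasing processing time): T1 T7 T9 T5 T8 T4 T6 T3 T2.
T1: 0→27, due 32, tardiness 0
T7: 27→47, due 35, tardiness 12
T9: 47→63, due 85, tardiness 0
T5: 63→75, due 84, tardiness 0
T8: 75→86, due 40, tardiness 46
T4: 86→96, due 65, tardiness 31
T6: 96→105, due 60, tardiness 45
T3: 105→111, due 51, tardiness 60
T2: 111→114, due 41, tardiness 73
Sum = 0+12+0+0+46+31+45+60+73 = 267.

267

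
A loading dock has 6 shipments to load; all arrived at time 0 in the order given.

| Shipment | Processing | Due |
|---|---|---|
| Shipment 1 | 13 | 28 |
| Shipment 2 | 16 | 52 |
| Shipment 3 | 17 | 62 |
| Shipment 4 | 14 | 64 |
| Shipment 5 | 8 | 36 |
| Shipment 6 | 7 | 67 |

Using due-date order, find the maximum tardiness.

8

EDD (increasing due date): Shipment 1 Shipment 5 Shipment 2 Shipment 3 Shipment 4 Shipment 6.
Shipment 1: 0→13, due 28, tardiness 0
Shipment 5: 13→21, due 36, tardiness 0
Shipment 2: 21→37, due 52, tardiness 0
Shipment 3: 37→54, due 62, tardiness 0
Shipment 4: 54→68, due 64, tardiness 4
Shipment 6: 68→75, due 67, tardiness 8
Maximum = 8.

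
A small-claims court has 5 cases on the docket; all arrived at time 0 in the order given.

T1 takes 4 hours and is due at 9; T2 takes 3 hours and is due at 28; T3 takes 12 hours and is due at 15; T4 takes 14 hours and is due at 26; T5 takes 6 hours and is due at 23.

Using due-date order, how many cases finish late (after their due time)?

3

EDD (increasing due date): T1 T3 T5 T4 T2.
T1: 0→4, due 9, tardiness 0
T3: 4→16, due 15, tardiness 1
T5: 16→22, due 23, tardiness 0
T4: 22→36, due 26, tardiness 10
T2: 36→39, due 28, tardiness 11
Late cases: 3.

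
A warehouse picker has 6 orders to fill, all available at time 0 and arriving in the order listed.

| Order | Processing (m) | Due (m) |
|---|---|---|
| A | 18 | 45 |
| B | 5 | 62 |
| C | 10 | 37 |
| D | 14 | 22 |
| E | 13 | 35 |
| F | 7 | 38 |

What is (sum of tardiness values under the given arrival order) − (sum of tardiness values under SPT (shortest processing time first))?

30

FIFO (arrival order): A B C D E F.
A: 0→18, due 45, tardiness 0
B: 18→23, due 62, tardiness 0
C: 23→33, due 37, tardiness 0
D: 33→47, due 22, tardiness 25
E: 47→60, due 35, tardiness 25
F: 60→67, due 38, tardiness 29
Sum = 0+0+0+25+25+29 = 79.
SPT (increasing processing time): B F C E D A.
B: 0→5, due 62, tardiness 0
F: 5→12, due 38, tardiness 0
C: 12→22, due 37, tardiness 0
E: 22→35, due 35, tardiness 0
D: 35→49, due 22, tardiness 27
A: 49→67, due 45, tardiness 22
Sum = 0+0+0+0+27+22 = 49.
Difference = 79 − 49 = 30.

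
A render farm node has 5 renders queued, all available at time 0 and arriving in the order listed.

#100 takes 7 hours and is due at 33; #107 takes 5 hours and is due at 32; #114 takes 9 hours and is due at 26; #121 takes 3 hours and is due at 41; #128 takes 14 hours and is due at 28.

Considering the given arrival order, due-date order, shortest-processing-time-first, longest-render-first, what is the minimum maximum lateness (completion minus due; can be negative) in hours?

2

FIFO (arrival order): #100 #107 #114 #121 #128.
#100: 0→7, due 33, lateness -26
#107: 7→12, due 32, lateness -20
#114: 12→21, due 26, lateness -5
#121: 21→24, due 41, lateness -17
#128: 24→38, due 28, lateness 10
Maximum = 10.
EDD (increasing due date): #114 #128 #107 #100 #121.
#114: 0→9, due 26, lateness -17
#128: 9→23, due 28, lateness -5
#107: 23→28, due 32, lateness -4
#100: 28→35, due 33, lateness 2
#121: 35→38, due 41, lateness -3
Maximum = 2.
SPT (increasing processing time): #121 #107 #100 #114 #128.
#121: 0→3, due 41, lateness -38
#107: 3→8, due 32, lateness -24
#100: 8→15, due 33, lateness -18
#114: 15→24, due 26, lateness -2
#128: 24→38, due 28, lateness 10
Maximum = 10.
LPT (decreasing processing time): #128 #114 #100 #107 #121.
#128: 0→14, due 28, lateness -14
#114: 14→23, due 26, lateness -3
#100: 23→30, due 33, lateness -3
#107: 30→35, due 32, lateness 3
#121: 35→38, due 41, lateness -3
Maximum = 3.
FIFO 10, EDD 2, SPT 10, LPT 3 → minimum 2.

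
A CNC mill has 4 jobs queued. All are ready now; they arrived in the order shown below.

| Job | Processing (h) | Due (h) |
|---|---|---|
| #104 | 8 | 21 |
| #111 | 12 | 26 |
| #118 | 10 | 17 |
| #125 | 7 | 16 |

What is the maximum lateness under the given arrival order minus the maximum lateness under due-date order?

10

FIFO (arrival order): #104 #111 #118 #125.
#104: 0→8, due 21, lateness -13
#111: 8→20, due 26, lateness -6
#118: 20→30, due 17, lateness 13
#125: 30→37, due 16, lateness 21
Maximum = 21.
EDD (increasing due date): #125 #118 #104 #111.
#125: 0→7, due 16, lateness -9
#118: 7→17, due 17, lateness 0
#104: 17→25, due 21, lateness 4
#111: 25→37, due 26, lateness 11
Maximum = 11.
Difference = 21 − 11 = 10.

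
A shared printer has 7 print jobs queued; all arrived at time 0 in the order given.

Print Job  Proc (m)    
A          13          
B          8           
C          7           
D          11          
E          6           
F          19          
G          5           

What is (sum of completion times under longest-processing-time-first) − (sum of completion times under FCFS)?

LPT (decreasing processing time): F A D B C E G.
F: 0→19
A: 19→32
D: 32→43
B: 43→51
C: 51→58
E: 58→64
G: 64→69
Sum = 19+32+43+51+58+64+69 = 336.
FIFO (arrival order): A B C D E F G.
A: 0→13
B: 13→21
C: 21→28
D: 28→39
E: 39→45
F: 45→64
G: 64→69
Sum = 13+21+28+39+45+64+69 = 279.
Difference = 336 − 279 = 57.

57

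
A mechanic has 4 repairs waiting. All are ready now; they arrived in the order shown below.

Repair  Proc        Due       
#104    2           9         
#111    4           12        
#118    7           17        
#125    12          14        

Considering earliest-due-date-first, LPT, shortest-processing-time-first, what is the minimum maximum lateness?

8

EDD (increasing due date): #104 #111 #125 #118.
#104: 0→2, due 9, lateness -7
#111: 2→6, due 12, lateness -6
#125: 6→18, due 14, lateness 4
#118: 18→25, due 17, lateness 8
Maximum = 8.
LPT (decreasing processing time): #125 #118 #111 #104.
#125: 0→12, due 14, lateness -2
#118: 12→19, due 17, lateness 2
#111: 19→23, due 12, lateness 11
#104: 23→25, due 9, lateness 16
Maximum = 16.
SPT (increasing processing time): #104 #111 #118 #125.
#104: 0→2, due 9, lateness -7
#111: 2→6, due 12, lateness -6
#118: 6→13, due 17, lateness -4
#125: 13→25, due 14, lateness 11
Maximum = 11.
EDD 8, LPT 16, SPT 11 → minimum 8.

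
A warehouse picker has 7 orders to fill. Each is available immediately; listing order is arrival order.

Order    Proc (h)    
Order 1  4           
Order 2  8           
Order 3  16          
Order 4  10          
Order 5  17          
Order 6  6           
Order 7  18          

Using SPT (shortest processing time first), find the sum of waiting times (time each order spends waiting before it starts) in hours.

SPT (increasing processing time): Order 1 Order 6 Order 2 Order 4 Order 3 Order 5 Order 7.
Order 1: waits 0, runs 0→4
Order 6: waits 4, runs 4→10
Order 2: waits 10, runs 10→18
Order 4: waits 18, runs 18→28
Order 3: waits 28, runs 28→44
Order 5: waits 44, runs 44→61
Order 7: waits 61, runs 61→79
Sum = 0+4+10+18+28+44+61 = 165.

165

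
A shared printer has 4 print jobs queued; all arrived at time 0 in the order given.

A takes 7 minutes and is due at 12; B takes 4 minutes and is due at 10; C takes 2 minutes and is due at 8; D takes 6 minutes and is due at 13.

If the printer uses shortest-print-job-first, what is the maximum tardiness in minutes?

SPT (increasing processing time): C B D A.
C: 0→2, due 8, tardiness 0
B: 2→6, due 10, tardiness 0
D: 6→12, due 13, tardiness 0
A: 12→19, due 12, tardiness 7
Maximum = 7.

7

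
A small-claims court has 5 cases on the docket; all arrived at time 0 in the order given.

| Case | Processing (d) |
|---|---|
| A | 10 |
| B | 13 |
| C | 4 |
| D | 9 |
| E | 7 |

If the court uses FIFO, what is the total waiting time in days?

96

FIFO (arrival order): A B C D E.
A: waits 0, runs 0→10
B: waits 10, runs 10→23
C: waits 23, runs 23→27
D: waits 27, runs 27→36
E: waits 36, runs 36→43
Sum = 0+10+23+27+36 = 96.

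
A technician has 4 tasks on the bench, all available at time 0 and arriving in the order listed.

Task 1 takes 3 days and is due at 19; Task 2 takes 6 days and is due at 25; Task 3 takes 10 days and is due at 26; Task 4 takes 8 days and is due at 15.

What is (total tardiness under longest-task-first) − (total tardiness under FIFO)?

LPT (decreasing processing time): Task 3 Task 4 Task 2 Task 1.
Task 3: 0→10, due 26, tardiness 0
Task 4: 10→18, due 15, tardiness 3
Task 2: 18→24, due 25, tardiness 0
Task 1: 24→27, due 19, tardiness 8
Sum = 0+3+0+8 = 11.
FIFO (arrival order): Task 1 Task 2 Task 3 Task 4.
Task 1: 0→3, due 19, tardiness 0
Task 2: 3→9, due 25, tardiness 0
Task 3: 9→19, due 26, tardiness 0
Task 4: 19→27, due 15, tardiness 12
Sum = 0+0+0+12 = 12.
Difference = 11 − 12 = -1.

-1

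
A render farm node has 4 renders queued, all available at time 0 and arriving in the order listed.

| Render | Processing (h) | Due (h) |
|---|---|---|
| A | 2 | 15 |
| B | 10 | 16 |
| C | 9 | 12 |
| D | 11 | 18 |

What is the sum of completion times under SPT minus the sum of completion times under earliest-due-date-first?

SPT (increasing processing time): A C B D.
A: 0→2
C: 2→11
B: 11→21
D: 21→32
Sum = 2+11+21+32 = 66.
EDD (increasing due date): C A B D.
C: 0→9
A: 9→11
B: 11→21
D: 21→32
Sum = 9+11+21+32 = 73.
Difference = 66 − 73 = -7.

-7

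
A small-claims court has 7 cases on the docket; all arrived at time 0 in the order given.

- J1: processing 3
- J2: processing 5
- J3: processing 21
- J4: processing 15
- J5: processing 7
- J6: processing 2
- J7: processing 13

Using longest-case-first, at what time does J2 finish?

61

LPT (decreasing processing time): J3 J4 J7 J5 J2 J1 J6.
J3: 0→21
J4: 21→36
J7: 36→49
J5: 49→56
J2: 56→61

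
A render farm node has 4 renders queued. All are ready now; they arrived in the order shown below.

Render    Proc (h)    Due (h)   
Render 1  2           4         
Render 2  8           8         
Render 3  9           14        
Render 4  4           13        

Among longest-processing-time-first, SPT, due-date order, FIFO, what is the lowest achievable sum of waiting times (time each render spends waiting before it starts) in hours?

LPT (decreasing processing time): Render 3 Render 2 Render 4 Render 1.
Render 3: waits 0, runs 0→9
Render 2: waits 9, runs 9→17
Render 4: waits 17, runs 17→21
Render 1: waits 21, runs 21→23
Sum = 0+9+17+21 = 47.
SPT (increasing processing time): Render 1 Render 4 Render 2 Render 3.
Render 1: waits 0, runs 0→2
Render 4: waits 2, runs 2→6
Render 2: waits 6, runs 6→14
Render 3: waits 14, runs 14→23
Sum = 0+2+6+14 = 22.
EDD (increasing due date): Render 1 Render 2 Render 4 Render 3.
Render 1: waits 0, runs 0→2
Render 2: waits 2, runs 2→10
Render 4: waits 10, runs 10→14
Render 3: waits 14, runs 14→23
Sum = 0+2+10+14 = 26.
FIFO (arrival order): Render 1 Render 2 Render 3 Render 4.
Render 1: waits 0, runs 0→2
Render 2: waits 2, runs 2→10
Render 3: waits 10, runs 10→19
Render 4: waits 19, runs 19→23
Sum = 0+2+10+19 = 31.
LPT 47, SPT 22, EDD 26, FIFO 31 → minimum 22.

22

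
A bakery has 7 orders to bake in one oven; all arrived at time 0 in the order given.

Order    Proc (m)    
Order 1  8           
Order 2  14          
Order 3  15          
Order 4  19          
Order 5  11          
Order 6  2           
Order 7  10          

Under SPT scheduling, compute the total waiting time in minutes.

SPT (increasing processing time): Order 6 Order 1 Order 7 Order 5 Order 2 Order 3 Order 4.
Order 6: waits 0, runs 0→2
Order 1: waits 2, runs 2→10
Order 7: waits 10, runs 10→20
Order 5: waits 20, runs 20→31
Order 2: waits 31, runs 31→45
Order 3: waits 45, runs 45→60
Order 4: waits 60, runs 60→79
Sum = 0+2+10+20+31+45+60 = 168.

168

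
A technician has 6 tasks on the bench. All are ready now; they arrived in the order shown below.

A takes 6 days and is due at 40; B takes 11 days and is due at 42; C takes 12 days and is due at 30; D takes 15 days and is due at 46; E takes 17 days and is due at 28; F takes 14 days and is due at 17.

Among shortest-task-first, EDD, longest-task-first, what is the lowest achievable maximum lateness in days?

SPT (increasing processing time): A B C F D E.
A: 0→6, due 40, lateness -34
B: 6→17, due 42, lateness -25
C: 17→29, due 30, lateness -1
F: 29→43, due 17, lateness 26
D: 43→58, due 46, lateness 12
E: 58→75, due 28, lateness 47
Maximum = 47.
EDD (increasing due date): F E C A B D.
F: 0→14, due 17, lateness -3
E: 14→31, due 28, lateness 3
C: 31→43, due 30, lateness 13
A: 43→49, due 40, lateness 9
B: 49→60, due 42, lateness 18
D: 60→75, due 46, lateness 29
Maximum = 29.
LPT (decreasing processing time): E D F C B A.
E: 0→17, due 28, lateness -11
D: 17→32, due 46, lateness -14
F: 32→46, due 17, lateness 29
C: 46→58, due 30, lateness 28
B: 58→69, due 42, lateness 27
A: 69→75, due 40, lateness 35
Maximum = 35.
SPT 47, EDD 29, LPT 35 → minimum 29.

29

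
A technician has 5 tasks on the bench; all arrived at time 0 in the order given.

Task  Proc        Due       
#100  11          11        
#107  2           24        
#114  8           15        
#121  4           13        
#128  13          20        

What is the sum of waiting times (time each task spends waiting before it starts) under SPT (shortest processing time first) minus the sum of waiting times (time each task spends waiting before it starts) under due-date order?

-38

SPT (increasing processing time): #107 #121 #114 #100 #128.
#107: waits 0, runs 0→2
#121: waits 2, runs 2→6
#114: waits 6, runs 6→14
#100: waits 14, runs 14→25
#128: waits 25, runs 25→38
Sum = 0+2+6+14+25 = 47.
EDD (increasing due date): #100 #121 #114 #128 #107.
#100: waits 0, runs 0→11
#121: waits 11, runs 11→15
#114: waits 15, runs 15→23
#128: waits 23, runs 23→36
#107: waits 36, runs 36→38
Sum = 0+11+15+23+36 = 85.
Difference = 47 − 85 = -38.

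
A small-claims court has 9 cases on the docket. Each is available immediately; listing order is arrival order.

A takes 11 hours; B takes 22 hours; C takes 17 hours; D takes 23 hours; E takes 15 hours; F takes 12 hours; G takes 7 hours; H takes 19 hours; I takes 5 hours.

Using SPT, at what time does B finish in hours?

SPT (increasing processing time): I G A F E C H B D.
I: 0→5
G: 5→12
A: 12→23
F: 23→35
E: 35→50
C: 50→67
H: 67→86
B: 86→108

108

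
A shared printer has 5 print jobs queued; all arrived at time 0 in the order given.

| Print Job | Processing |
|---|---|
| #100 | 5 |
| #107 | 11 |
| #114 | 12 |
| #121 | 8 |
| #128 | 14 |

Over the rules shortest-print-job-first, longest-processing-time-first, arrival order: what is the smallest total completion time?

128

SPT (increasing processing time): #100 #121 #107 #114 #128.
#100: 0→5
#121: 5→13
#107: 13→24
#114: 24→36
#128: 36→50
Sum = 5+13+24+36+50 = 128.
LPT (decreasing processing time): #128 #114 #107 #121 #100.
#128: 0→14
#114: 14→26
#107: 26→37
#121: 37→45
#100: 45→50
Sum = 14+26+37+45+50 = 172.
FIFO (arrival order): #100 #107 #114 #121 #128.
#100: 0→5
#107: 5→16
#114: 16→28
#121: 28→36
#128: 36→50
Sum = 5+16+28+36+50 = 135.
SPT 128, LPT 172, FIFO 135 → minimum 128.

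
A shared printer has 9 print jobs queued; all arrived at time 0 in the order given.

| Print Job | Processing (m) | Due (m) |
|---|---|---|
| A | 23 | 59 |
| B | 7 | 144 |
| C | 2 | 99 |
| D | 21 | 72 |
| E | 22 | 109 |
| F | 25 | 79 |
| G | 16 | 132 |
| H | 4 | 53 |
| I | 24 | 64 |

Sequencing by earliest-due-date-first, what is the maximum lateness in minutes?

EDD (increasing due date): H A I D F C E G B.
H: 0→4, due 53, lateness -49
A: 4→27, due 59, lateness -32
I: 27→51, due 64, lateness -13
D: 51→72, due 72, lateness 0
F: 72→97, due 79, lateness 18
C: 97→99, due 99, lateness 0
E: 99→121, due 109, lateness 12
G: 121→137, due 132, lateness 5
B: 137→144, due 144, lateness 0
Maximum = 18.

18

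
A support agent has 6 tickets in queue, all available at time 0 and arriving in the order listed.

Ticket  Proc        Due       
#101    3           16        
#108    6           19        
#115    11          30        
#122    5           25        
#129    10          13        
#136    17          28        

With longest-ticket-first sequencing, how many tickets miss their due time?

LPT (decreasing processing time): #136 #115 #129 #108 #122 #101.
#136: 0→17, due 28, tardiness 0
#115: 17→28, due 30, tardiness 0
#129: 28→38, due 13, tardiness 25
#108: 38→44, due 19, tardiness 25
#122: 44→49, due 25, tardiness 24
#101: 49→52, due 16, tardiness 36
Late tickets: 4.

4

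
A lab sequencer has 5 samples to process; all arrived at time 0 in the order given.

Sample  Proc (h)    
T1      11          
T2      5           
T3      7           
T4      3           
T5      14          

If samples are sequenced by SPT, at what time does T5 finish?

40

SPT (increasing processing time): T4 T2 T3 T1 T5.
T4: 0→3
T2: 3→8
T3: 8→15
T1: 15→26
T5: 26→40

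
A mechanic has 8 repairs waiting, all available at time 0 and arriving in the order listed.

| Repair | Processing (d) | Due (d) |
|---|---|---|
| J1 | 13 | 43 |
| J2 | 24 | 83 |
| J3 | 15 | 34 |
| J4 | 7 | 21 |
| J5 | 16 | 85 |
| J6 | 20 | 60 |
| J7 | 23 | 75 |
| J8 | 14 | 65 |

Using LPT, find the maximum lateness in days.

LPT (decreasing processing time): J2 J7 J6 J5 J3 J8 J1 J4.
J2: 0→24, due 83, lateness -59
J7: 24→47, due 75, lateness -28
J6: 47→67, due 60, lateness 7
J5: 67→83, due 85, lateness -2
J3: 83→98, due 34, lateness 64
J8: 98→112, due 65, lateness 47
J1: 112→125, due 43, lateness 82
J4: 125→132, due 21, lateness 111
Maximum = 111.

111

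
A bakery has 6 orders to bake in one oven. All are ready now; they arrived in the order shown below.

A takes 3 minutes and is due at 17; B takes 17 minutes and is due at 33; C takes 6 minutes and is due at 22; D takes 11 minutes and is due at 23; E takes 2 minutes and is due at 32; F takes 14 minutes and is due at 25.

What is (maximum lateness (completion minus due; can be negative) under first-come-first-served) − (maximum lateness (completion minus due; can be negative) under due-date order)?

FIFO (arrival order): A B C D E F.
A: 0→3, due 17, lateness -14
B: 3→20, due 33, lateness -13
C: 20→26, due 22, lateness 4
D: 26→37, due 23, lateness 14
E: 37→39, due 32, lateness 7
F: 39→53, due 25, lateness 28
Maximum = 28.
EDD (increasing due date): A C D F E B.
A: 0→3, due 17, lateness -14
C: 3→9, due 22, lateness -13
D: 9→20, due 23, lateness -3
F: 20→34, due 25, lateness 9
E: 34→36, due 32, lateness 4
B: 36→53, due 33, lateness 20
Maximum = 20.
Difference = 28 − 20 = 8.

8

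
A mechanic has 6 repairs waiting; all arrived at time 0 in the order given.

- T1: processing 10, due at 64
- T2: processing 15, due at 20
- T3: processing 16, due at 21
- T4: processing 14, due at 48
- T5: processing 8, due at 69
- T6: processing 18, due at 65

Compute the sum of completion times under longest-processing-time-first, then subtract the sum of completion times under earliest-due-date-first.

18

LPT (decreasing processing time): T6 T3 T2 T4 T1 T5.
T6: 0→18
T3: 18→34
T2: 34→49
T4: 49→63
T1: 63→73
T5: 73→81
Sum = 18+34+49+63+73+81 = 318.
EDD (increasing due date): T2 T3 T4 T1 T6 T5.
T2: 0→15
T3: 15→31
T4: 31→45
T1: 45→55
T6: 55→73
T5: 73→81
Sum = 15+31+45+55+73+81 = 300.
Difference = 318 − 300 = 18.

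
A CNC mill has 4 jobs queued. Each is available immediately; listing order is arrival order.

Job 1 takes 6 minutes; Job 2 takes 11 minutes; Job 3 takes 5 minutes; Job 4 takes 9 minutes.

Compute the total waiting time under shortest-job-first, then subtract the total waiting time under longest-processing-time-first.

-21

SPT (increasing processing time): Job 3 Job 1 Job 4 Job 2.
Job 3: waits 0, runs 0→5
Job 1: waits 5, runs 5→11
Job 4: waits 11, runs 11→20
Job 2: waits 20, runs 20→31
Sum = 0+5+11+20 = 36.
LPT (decreasing processing time): Job 2 Job 4 Job 1 Job 3.
Job 2: waits 0, runs 0→11
Job 4: waits 11, runs 11→20
Job 1: waits 20, runs 20→26
Job 3: waits 26, runs 26→31
Sum = 0+11+20+26 = 57.
Difference = 36 − 57 = -21.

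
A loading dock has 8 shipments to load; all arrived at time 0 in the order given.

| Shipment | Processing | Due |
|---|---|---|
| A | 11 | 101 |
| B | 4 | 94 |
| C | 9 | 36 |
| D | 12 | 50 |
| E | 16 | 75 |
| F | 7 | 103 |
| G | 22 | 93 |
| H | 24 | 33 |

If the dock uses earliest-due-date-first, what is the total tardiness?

EDD (increasing due date): H C D E G B A F.
H: 0→24, due 33, tardiness 0
C: 24→33, due 36, tardiness 0
D: 33→45, due 50, tardiness 0
E: 45→61, due 75, tardiness 0
G: 61→83, due 93, tardiness 0
B: 83→87, due 94, tardiness 0
A: 87→98, due 101, tardiness 0
F: 98→105, due 103, tardiness 2
Sum = 0+0+0+0+0+0+0+2 = 2.

2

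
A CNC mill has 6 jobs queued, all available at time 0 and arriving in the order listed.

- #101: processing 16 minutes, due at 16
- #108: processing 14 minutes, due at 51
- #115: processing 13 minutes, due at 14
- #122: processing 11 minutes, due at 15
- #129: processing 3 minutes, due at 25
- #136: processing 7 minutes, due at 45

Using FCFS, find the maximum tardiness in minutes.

39

FIFO (arrival order): #101 #108 #115 #122 #129 #136.
#101: 0→16, due 16, tardiness 0
#108: 16→30, due 51, tardiness 0
#115: 30→43, due 14, tardiness 29
#122: 43→54, due 15, tardiness 39
#129: 54→57, due 25, tardiness 32
#136: 57→64, due 45, tardiness 19
Maximum = 39.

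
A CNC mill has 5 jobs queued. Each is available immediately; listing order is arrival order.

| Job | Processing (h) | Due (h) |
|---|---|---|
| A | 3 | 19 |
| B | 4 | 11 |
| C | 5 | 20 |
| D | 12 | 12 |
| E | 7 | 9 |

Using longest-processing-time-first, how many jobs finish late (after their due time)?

4

LPT (decreasing processing time): D E C B A.
D: 0→12, due 12, tardiness 0
E: 12→19, due 9, tardiness 10
C: 19→24, due 20, tardiness 4
B: 24→28, due 11, tardiness 17
A: 28→31, due 19, tardiness 12
Late jobs: 4.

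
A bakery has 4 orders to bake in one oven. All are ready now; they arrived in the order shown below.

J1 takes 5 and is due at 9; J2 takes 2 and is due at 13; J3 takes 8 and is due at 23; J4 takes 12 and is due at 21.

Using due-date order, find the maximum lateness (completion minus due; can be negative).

EDD (increasing due date): J1 J2 J4 J3.
J1: 0→5, due 9, lateness -4
J2: 5→7, due 13, lateness -6
J4: 7→19, due 21, lateness -2
J3: 19→27, due 23, lateness 4
Maximum = 4.

4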